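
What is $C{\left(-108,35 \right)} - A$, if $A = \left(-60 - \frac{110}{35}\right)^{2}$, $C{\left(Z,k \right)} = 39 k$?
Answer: $- \frac{128479}{49} \approx -2622.0$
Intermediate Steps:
$A = \frac{195364}{49}$ ($A = \left(-60 - \frac{22}{7}\right)^{2} = \left(- \frac{442}{7}\right)^{2} = \frac{195364}{49} \approx 3987.0$)
$C{\left(-108,35 \right)} - A = 39 \cdot 35 - \frac{195364}{49} = 1365 - \frac{195364}{49} = - \frac{128479}{49}$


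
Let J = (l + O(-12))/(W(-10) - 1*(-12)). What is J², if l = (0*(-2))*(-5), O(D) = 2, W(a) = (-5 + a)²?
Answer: 4/56169 ≈ 7.1214e-5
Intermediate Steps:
l = 0 (l = 0*(-5) = 0)
J = 2/237 (J = (0 + 2)/((-5 - 10)² - 1*(-12)) = 2/((-15)² + 12) = 2/(225 + 12) = 2/237 ≈ 0.0084388)
J² = (2/237)² = 4/56169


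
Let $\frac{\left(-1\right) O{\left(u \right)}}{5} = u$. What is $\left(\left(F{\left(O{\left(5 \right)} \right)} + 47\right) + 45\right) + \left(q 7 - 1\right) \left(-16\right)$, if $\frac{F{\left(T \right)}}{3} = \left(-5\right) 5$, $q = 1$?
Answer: $-79$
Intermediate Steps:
$O{\left(u \right)} = - 5 u$
$F{\left(T \right)} = -75$ ($F{\left(T \right)} = 3 \left(\left(-5\right) 5\right) = 3 \left(-25\right) = -75$)
$\left(\left(F{\left(O{\left(5 \right)} \right)} + 47\right) + 45\right) + \left(q 7 - 1\right) \left(-16\right) = \left(\left(-75 + 47\right) + 45\right) + \left(1 \cdot 7 - 1\right) \left(-16\right) = \left(-28 + 45\right) + \left(7 - 1\right) \left(-16\right) = 17 + 6 \left(-16\right) = 17 - 96 = -79$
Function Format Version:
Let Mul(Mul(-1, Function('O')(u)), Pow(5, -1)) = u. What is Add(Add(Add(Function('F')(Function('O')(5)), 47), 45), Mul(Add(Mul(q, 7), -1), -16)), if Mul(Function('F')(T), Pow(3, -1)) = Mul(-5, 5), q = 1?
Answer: -79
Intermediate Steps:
Function('O')(u) = Mul(-5, u)
Function('F')(T) = -75 (Function('F')(T) = Mul(3, Mul(-5, 5)) = Mul(3, -25) = -75)
Add(Add(Add(Function('F')(Function('O')(5)), 47), 45), Mul(Add(Mul(q, 7), -1), -16)) = Add(Add(Add(-75, 47), 45), Mul(Add(Mul(1, 7), -1), -16)) = Add(Add(-28, 45), Mul(Add(7, -1), -16)) = Add(17, Mul(6, -16)) = Add(17, -96) = -79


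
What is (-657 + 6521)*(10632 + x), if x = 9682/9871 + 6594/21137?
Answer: 13009668622527808/208643327 ≈ 6.2354e+7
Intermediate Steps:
x = 269737808/208643327 (x = 9682*(1/9871) + 6594*(1/21137) = 9682/9871 + 6594/21137 = 269737808/208643327 ≈ 1.2928)
(-657 + 6521)*(10632 + x) = (-657 + 6521)*(10632 + 269737808/208643327) = 5864*(2218565590472/208643327) = 13009668622527808/208643327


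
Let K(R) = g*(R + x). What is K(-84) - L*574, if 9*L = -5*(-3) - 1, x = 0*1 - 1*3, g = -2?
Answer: -6470/9 ≈ -718.89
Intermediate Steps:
x = -3 (x = 0 - 3 = -3)
L = 14/9 (L = (-5*(-3) - 1)/9 = (15 - 1)/9 = (⅑)*14 = 14/9 ≈ 1.5556)
K(R) = 6 - 2*R (K(R) = -2*(R - 3) = -2*(-3 + R) = 6 - 2*R)
K(-84) - L*574 = (6 - 2*(-84)) - 14*574/9 = (6 + 168) - 1*8036/9 = 174 - 8036/9 = -6470/9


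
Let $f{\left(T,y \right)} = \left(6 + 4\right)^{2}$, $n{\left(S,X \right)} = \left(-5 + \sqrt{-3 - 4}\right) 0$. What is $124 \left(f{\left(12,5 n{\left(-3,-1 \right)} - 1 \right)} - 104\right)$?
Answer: $-496$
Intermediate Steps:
$n{\left(S,X \right)} = 0$ ($n{\left(S,X \right)} = \left(-5 + \sqrt{-7}\right) 0 = \left(-5 + i \sqrt{7}\right) 0 = 0$)
$f{\left(T,y \right)} = 100$ ($f{\left(T,y \right)} = 10^{2} = 100$)
$124 \left(f{\left(12,5 n{\left(-3,-1 \right)} - 1 \right)} - 104\right) = 124 \left(100 - 104\right) = 124 \left(-4\right) = -496$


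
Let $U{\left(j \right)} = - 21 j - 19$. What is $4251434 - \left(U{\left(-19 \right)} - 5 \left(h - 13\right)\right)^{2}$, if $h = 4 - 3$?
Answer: $4057834$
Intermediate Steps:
$h = 1$
$U{\left(j \right)} = -19 - 21 j$
$4251434 - \left(U{\left(-19 \right)} - 5 \left(h - 13\right)\right)^{2} = 4251434 - \left(\left(-19 - -399\right) - 5 \left(1 - 13\right)\right)^{2} = 4251434 - \left(\left(-19 + 399\right) - -60\right)^{2} = 4251434 - \left(380 + 60\right)^{2} = 4251434 - 440^{2} = 4251434 - 193600 = 4057834$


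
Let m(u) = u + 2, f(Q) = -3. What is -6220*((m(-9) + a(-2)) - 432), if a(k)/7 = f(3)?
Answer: 2861200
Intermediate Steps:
a(k) = -21 (a(k) = 7*(-3) = -21)
m(u) = 2 + u
-6220*((m(-9) + a(-2)) - 432) = -6220*(((2 - 9) - 21) - 432) = -6220*((-7 - 21) - 432) = -6220*(-28 - 432) = -6220*(-460) = 2861200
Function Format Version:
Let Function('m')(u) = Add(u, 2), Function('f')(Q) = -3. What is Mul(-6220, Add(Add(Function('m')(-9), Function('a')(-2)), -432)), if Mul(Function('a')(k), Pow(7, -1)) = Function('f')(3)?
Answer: 2861200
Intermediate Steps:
Function('a')(k) = -21 (Function('a')(k) = Mul(7, -3) = -21)
Function('m')(u) = Add(2, u)
Mul(-6220, Add(Add(Function('m')(-9), Function('a')(-2)), -432)) = Mul(-6220, Add(Add(Add(2, -9), -21), -432)) = Mul(-6220, Add(Add(-7, -21), -432)) = Mul(-6220, Add(-28, -432)) = Mul(-6220, -460) = 2861200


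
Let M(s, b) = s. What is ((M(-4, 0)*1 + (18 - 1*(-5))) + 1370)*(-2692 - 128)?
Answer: -3916980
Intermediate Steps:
((M(-4, 0)*1 + (18 - 1*(-5))) + 1370)*(-2692 - 128) = ((-4*1 + (18 - 1*(-5))) + 1370)*(-2692 - 128) = ((-4 + (18 + 5)) + 1370)*(-2820) = ((-4 + 23) + 1370)*(-2820) = (19 + 1370)*(-2820) = 1389*(-2820) = -3916980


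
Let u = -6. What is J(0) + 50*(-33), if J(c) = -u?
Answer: -1644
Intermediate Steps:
J(c) = 6 (J(c) = -1*(-6) = 6)
J(0) + 50*(-33) = 6 + 50*(-33) = 6 - 1650 = -1644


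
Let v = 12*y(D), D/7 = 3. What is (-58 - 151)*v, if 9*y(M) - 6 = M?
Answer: -7524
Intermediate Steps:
D = 21 (D = 7*3 = 21)
y(M) = ⅔ + M/9
v = 36 (v = 12*(⅔ + (⅑)*21) = 12*(⅔ + 7/3) = 12*3 = 36)
(-58 - 151)*v = (-58 - 151)*36 = -209*36 = -7524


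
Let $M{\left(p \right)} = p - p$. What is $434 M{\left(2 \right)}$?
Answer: $0$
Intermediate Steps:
$M{\left(p \right)} = 0$
$434 M{\left(2 \right)} = 434 \cdot 0 = 0$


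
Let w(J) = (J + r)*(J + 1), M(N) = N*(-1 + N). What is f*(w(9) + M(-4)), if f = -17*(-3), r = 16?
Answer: 13770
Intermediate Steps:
f = 51
w(J) = (1 + J)*(16 + J) (w(J) = (J + 16)*(J + 1) = (16 + J)*(1 + J) = (1 + J)*(16 + J))
f*(w(9) + M(-4)) = 51*((16 + 9² + 17*9) - 4*(-1 - 4)) = 51*((16 + 81 + 153) - 4*(-5)) = 51*(250 + 20) = 51*270 = 13770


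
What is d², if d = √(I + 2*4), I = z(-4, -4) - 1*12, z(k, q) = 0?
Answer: -4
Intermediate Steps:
I = -12 (I = 0 - 1*12 = 0 - 12 = -12)
d = 2*I (d = √(-12 + 2*4) = √(-12 + 8) = √(-4) = 2*I ≈ 2.0*I)
d² = (2*I)² = -4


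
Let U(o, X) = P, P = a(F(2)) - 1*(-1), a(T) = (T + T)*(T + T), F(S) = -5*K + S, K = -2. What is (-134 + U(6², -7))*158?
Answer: 69994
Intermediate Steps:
F(S) = 10 + S (F(S) = -5*(-2) + S = 10 + S)
a(T) = 4*T² (a(T) = (2*T)*(2*T) = 4*T²)
P = 577 (P = 4*(10 + 2)² - 1*(-1) = 4*12² + 1 = 4*144 + 1 = 576 + 1 = 577)
U(o, X) = 577
(-134 + U(6², -7))*158 = (-134 + 577)*158 = 443*158 = 69994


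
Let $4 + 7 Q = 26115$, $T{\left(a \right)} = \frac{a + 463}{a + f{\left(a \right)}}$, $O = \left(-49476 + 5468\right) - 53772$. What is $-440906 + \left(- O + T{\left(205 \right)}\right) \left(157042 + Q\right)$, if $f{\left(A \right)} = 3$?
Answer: $\frac{5722216699651}{364} \approx 1.572 \cdot 10^{10}$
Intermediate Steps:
$O = -97780$ ($O = -44008 - 53772 = -97780$)
$T{\left(a \right)} = \frac{463 + a}{3 + a}$ ($T{\left(a \right)} = \frac{a + 463}{a + 3} = \frac{463 + a}{3 + a}$)
$Q = \frac{26111}{7}$ ($Q = - \frac{4}{7} + \frac{1}{7} \cdot 26115 = - \frac{4}{7} + \frac{26115}{7} = \frac{26111}{7} \approx 3730.1$)
$-440906 + \left(- O + T{\left(205 \right)}\right) \left(157042 + Q\right) = -440906 + \left(\left(-1\right) \left(-97780\right) + \frac{463 + 205}{3 + 205}\right) \left(157042 + \frac{26111}{7}\right) = -440906 + \left(97780 + \frac{1}{208} \cdot 668\right) \frac{1125405}{7} = -440906 + \left(97780 + \frac{167}{52}\right) \frac{1125405}{7} = -440906 + \frac{5084727}{52} \cdot \frac{1125405}{7} = -440906 + \frac{5722377189435}{364} = \frac{5722216699651}{364}$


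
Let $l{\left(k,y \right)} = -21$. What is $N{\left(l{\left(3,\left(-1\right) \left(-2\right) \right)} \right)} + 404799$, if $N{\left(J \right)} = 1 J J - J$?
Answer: $405261$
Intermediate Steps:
$N{\left(J \right)} = J^{2} - J$ ($N{\left(J \right)} = J J - J = J^{2} - J$)
$N{\left(l{\left(3,\left(-1\right) \left(-2\right) \right)} \right)} + 404799 = - 21 \left(-1 - 21\right) + 404799 = \left(-21\right) \left(-22\right) + 404799 = 462 + 404799 = 405261$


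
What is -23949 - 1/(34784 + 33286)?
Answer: -1630208431/68070 ≈ -23949.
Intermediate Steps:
-23949 - 1/(34784 + 33286) = -23949 - 1/68070 = -1630208431/68070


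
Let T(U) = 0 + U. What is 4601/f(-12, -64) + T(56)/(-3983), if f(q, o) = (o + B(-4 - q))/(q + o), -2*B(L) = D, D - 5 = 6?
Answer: 397930176/79091 ≈ 5031.3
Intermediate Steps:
D = 11 (D = 5 + 6 = 11)
B(L) = -11/2 (B(L) = -½*11 = -11/2)
f(q, o) = (-11/2 + o)/(o + q) (f(q, o) = (o - 11/2)/(q + o) = (-11/2 + o)/(o + q))
T(U) = U
4601/f(-12, -64) + T(56)/(-3983) = 4601/(((-11/2 - 64)/(-64 - 12))) + 56/(-3983) = 4601/((-139/2/(-76))) + 56*(-1/3983) = 4601/((-1/76*(-139/2))) - 8/569 = 4601/(139/152) - 8/569 = 4601*(152/139) - 8/569 = 699352/139 - 8/569 = 397930176/79091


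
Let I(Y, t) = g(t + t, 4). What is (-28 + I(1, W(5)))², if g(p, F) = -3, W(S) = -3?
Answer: 961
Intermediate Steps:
I(Y, t) = -3
(-28 + I(1, W(5)))² = (-28 - 3)² = (-31)² = 961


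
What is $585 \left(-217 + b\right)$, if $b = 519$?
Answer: $176670$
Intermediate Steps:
$585 \left(-217 + b\right) = 585 \left(-217 + 519\right) = 585 \cdot 302 = 176670$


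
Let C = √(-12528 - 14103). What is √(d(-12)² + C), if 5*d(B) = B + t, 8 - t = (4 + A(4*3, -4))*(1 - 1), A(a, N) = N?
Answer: √(16 + 75*I*√2959)/5 ≈ 9.0507 + 9.0153*I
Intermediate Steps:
t = 8 (t = 8 - (4 - 4)*(1 - 1) = 8 - 0*0 = 8 - 1*0 = 8 + 0 = 8)
d(B) = 8/5 + B/5 (d(B) = (B + 8)/5 = (8 + B)/5 = 8/5 + B/5)
C = 3*I*√2959 (C = √(-26631) = 3*I*√2959 ≈ 163.19*I)
√(d(-12)² + C) = √((8/5 + (⅕)*(-12))² + 3*I*√2959) = √((8/5 - 12/5)² + 3*I*√2959) = √((-⅘)² + 3*I*√2959) = √(16/25 + 3*I*√2959)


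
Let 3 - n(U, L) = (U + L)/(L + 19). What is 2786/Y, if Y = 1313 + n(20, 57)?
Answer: 30248/14277 ≈ 2.1187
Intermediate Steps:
n(U, L) = 3 - (L + U)/(19 + L) (n(U, L) = 3 - (U + L)/(L + 19) = 3 - (L + U)/(19 + L))
Y = 99939/76 (Y = 1313 + (57 - 1*20 + 2*57)/(19 + 57) = 1313 + (57 - 20 + 114)/76 = 1313 + (1/76)*151 = 1313 + 151/76 = 99939/76 ≈ 1315.0)
2786/Y = 2786/(99939/76) = 2786*(76/99939) = 30248/14277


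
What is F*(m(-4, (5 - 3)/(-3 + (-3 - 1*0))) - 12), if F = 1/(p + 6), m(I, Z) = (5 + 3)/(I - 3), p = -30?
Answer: 23/42 ≈ 0.54762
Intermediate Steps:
m(I, Z) = 8/(-3 + I)
F = -1/24 (F = 1/(-30 + 6) = 1/(-24) = -1/24 ≈ -0.041667)
F*(m(-4, (5 - 3)/(-3 + (-3 - 1*0))) - 12) = -(8/(-3 - 4) - 12)/24 = -(8/(-7) - 12)/24 = -(8*(-⅐) - 12)/24 = -(-8/7 - 12)/24 = -1/24*(-92/7) = 23/42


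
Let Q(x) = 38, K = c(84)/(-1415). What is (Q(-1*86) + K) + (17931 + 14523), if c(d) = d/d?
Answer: 45976179/1415 ≈ 32492.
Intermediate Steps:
c(d) = 1
K = -1/1415 (K = 1/(-1415) = 1*(-1/1415) = -1/1415 ≈ -0.00070671)
(Q(-1*86) + K) + (17931 + 14523) = (38 - 1/1415) + (17931 + 14523) = 53769/1415 + 32454 = 45976179/1415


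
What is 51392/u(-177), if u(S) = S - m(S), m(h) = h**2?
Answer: -25696/15753 ≈ -1.6312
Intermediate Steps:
u(S) = S - S**2
51392/u(-177) = 51392/((-177*(1 - 1*(-177)))) = 51392/((-177*(1 + 177))) = 51392/((-177*178)) = 51392/(-31506) = 51392*(-1/31506) = -25696/15753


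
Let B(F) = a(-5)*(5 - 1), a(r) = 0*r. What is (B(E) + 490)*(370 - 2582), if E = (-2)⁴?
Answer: -1083880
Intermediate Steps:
E = 16
a(r) = 0
B(F) = 0 (B(F) = 0*(5 - 1) = 0*4 = 0)
(B(E) + 490)*(370 - 2582) = (0 + 490)*(370 - 2582) = 490*(-2212) = -1083880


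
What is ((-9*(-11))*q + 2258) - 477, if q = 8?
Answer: 2573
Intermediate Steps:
((-9*(-11))*q + 2258) - 477 = (-9*(-11)*8 + 2258) - 477 = (99*8 + 2258) - 477 = (792 + 2258) - 477 = 3050 - 477 = 2573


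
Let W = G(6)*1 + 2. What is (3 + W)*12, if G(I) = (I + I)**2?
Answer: 1788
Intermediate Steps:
G(I) = 4*I**2 (G(I) = (2*I)**2 = 4*I**2)
W = 146 (W = (4*6**2)*1 + 2 = (4*36)*1 + 2 = 144*1 + 2 = 144 + 2 = 146)
(3 + W)*12 = (3 + 146)*12 = 149*12 = 1788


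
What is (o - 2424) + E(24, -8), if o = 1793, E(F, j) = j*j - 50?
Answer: -617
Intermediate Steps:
E(F, j) = -50 + j**2 (E(F, j) = j**2 - 50 = -50 + j**2)
(o - 2424) + E(24, -8) = (1793 - 2424) + (-50 + (-8)**2) = -631 + (-50 + 64) = -631 + 14 = -617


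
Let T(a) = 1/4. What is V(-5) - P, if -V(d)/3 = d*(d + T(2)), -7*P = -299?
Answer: -3191/28 ≈ -113.96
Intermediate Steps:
P = 299/7 (P = -1/7*(-299) = 299/7 ≈ 42.714)
T(a) = 1/4
V(d) = -3*d*(1/4 + d) (V(d) = -3*d*(d + 1/4) = -3*d*(1/4 + d))
V(-5) - P = -3/4*(-5)*(1 + 4*(-5)) - 1*299/7 = -3/4*(-5)*(1 - 20) - 299/7 = -3/4*(-5)*(-19) - 299/7 = -285/4 - 299/7 = -3191/28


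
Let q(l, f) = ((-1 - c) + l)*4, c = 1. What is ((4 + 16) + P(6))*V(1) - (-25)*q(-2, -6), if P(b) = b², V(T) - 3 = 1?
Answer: -176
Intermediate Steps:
V(T) = 4 (V(T) = 3 + 1 = 4)
q(l, f) = -8 + 4*l (q(l, f) = ((-1 - 1*1) + l)*4 = ((-1 - 1) + l)*4 = (-2 + l)*4 = -8 + 4*l)
((4 + 16) + P(6))*V(1) - (-25)*q(-2, -6) = ((4 + 16) + 6²)*4 - (-25)*(-8 + 4*(-2)) = (20 + 36)*4 - (-25)*(-8 - 8) = 56*4 - (-25)*(-16) = 224 - 1*400 = 224 - 400 = -176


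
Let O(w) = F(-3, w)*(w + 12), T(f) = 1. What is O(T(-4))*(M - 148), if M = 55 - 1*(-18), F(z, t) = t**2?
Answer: -975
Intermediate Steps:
O(w) = w**2*(12 + w) (O(w) = w**2*(w + 12) = w**2*(12 + w))
M = 73 (M = 55 + 18 = 73)
O(T(-4))*(M - 148) = (1**2*(12 + 1))*(73 - 148) = (1*13)*(-75) = 13*(-75) = -975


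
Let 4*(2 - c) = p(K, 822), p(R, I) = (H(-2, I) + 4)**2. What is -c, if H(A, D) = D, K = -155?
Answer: 170567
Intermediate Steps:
p(R, I) = (4 + I)**2 (p(R, I) = (I + 4)**2 = (4 + I)**2)
c = -170567 (c = 2 - (4 + 822)**2/4 = 2 - 1/4*826**2 = 2 - 1/4*682276 = 2 - 170569 = -170567)
-c = -1*(-170567) = 170567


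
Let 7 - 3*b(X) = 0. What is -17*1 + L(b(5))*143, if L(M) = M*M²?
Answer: 48590/27 ≈ 1799.6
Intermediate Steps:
b(X) = 7/3 (b(X) = 7/3 - ⅓*0 = 7/3 + 0 = 7/3)
L(M) = M³
-17*1 + L(b(5))*143 = -17*1 + (7/3)³*143 = -17 + (343/27)*143 = -17 + 49049/27 = 48590/27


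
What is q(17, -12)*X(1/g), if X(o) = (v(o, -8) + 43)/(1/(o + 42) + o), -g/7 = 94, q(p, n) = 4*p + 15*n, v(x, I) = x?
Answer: -87570230160/405329 ≈ -2.1605e+5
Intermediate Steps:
g = -658 (g = -7*94 = -658)
X(o) = (43 + o)/(o + 1/(42 + o)) (X(o) = (o + 43)/(1/(o + 42) + o) = (43 + o)/(1/(42 + o) + o) = (43 + o)/(o + 1/(42 + o)))
q(17, -12)*X(1/g) = (4*17 + 15*(-12))*((1806 + (1/(-658))² + 85/(-658))/(1 + (1/(-658))² + 42/(-658))) = (68 - 180)*((1806 + (-1/658)² + 85*(-1/658))/(1 + (-1/658)² + 42*(-1/658))) = -112*(1806 + 1/432964 - 85/658)/(1 + 1/432964 - 3/47) = -112*781877055/(405329/432964*432964) = -48491968*781877055/(405329*432964) = -112*781877055/405329 = -87570230160/405329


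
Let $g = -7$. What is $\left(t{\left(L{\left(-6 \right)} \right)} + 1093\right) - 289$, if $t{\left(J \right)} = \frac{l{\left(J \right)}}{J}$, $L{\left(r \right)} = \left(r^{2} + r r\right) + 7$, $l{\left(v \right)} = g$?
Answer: $\frac{63509}{79} \approx 803.91$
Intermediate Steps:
$l{\left(v \right)} = -7$
$L{\left(r \right)} = 7 + 2 r^{2}$ ($L{\left(r \right)} = \left(r^{2} + r^{2}\right) + 7 = 2 r^{2} + 7 = 7 + 2 r^{2}$)
$t{\left(J \right)} = - \frac{7}{J}$
$\left(t{\left(L{\left(-6 \right)} \right)} + 1093\right) - 289 = \left(- \frac{7}{7 + 2 \left(-6\right)^{2}} + 1093\right) - 289 = \left(- \frac{7}{7 + 2 \cdot 36} + 1093\right) - 289 = \left(- \frac{7}{7 + 72} + 1093\right) - 289 = \left(- \frac{7}{79} + 1093\right) - 289 = \frac{86340}{79} - 289 = \frac{63509}{79}$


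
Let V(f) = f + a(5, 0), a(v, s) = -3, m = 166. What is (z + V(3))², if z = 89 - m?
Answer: 5929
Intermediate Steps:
V(f) = -3 + f (V(f) = f - 3 = -3 + f)
z = -77 (z = 89 - 1*166 = 89 - 166 = -77)
(z + V(3))² = (-77 + (-3 + 3))² = (-77 + 0)² = (-77)² = 5929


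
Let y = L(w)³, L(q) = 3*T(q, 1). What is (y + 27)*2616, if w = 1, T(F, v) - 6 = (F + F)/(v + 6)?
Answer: 6040943064/343 ≈ 1.7612e+7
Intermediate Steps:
T(F, v) = 6 + 2*F/(6 + v) (T(F, v) = 6 + (F + F)/(v + 6) = 6 + (2*F)/(6 + v) = 6 + 2*F/(6 + v))
L(q) = 18 + 6*q/7 (L(q) = 3*(2*(18 + q + 3*1)/(6 + 1)) = 3*(2*(18 + q + 3)/7) = 3*(2*(⅐)*(21 + q)) = 3*(6 + 2*q/7) = 18 + 6*q/7)
y = 2299968/343 (y = (18 + (6/7)*1)³ = (18 + 6/7)³ = (132/7)³ = 2299968/343 ≈ 6705.4)
(y + 27)*2616 = (2299968/343 + 27)*2616 = (2309229/343)*2616 = 6040943064/343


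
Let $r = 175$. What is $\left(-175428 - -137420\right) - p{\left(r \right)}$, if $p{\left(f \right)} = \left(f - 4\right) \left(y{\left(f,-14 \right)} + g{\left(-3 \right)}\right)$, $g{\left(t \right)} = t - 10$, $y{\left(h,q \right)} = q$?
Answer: $-33391$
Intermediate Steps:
$g{\left(t \right)} = -10 + t$
$p{\left(f \right)} = 108 - 27 f$ ($p{\left(f \right)} = \left(f - 4\right) \left(-14 - 13\right) = \left(-4 + f\right) \left(-14 - 13\right) = \left(-4 + f\right) \left(-27\right) = 108 - 27 f$)
$\left(-175428 - -137420\right) - p{\left(r \right)} = \left(-175428 - -137420\right) - \left(108 - 4725\right) = \left(-175428 + 137420\right) - \left(108 - 4725\right) = -38008 - -4617 = -38008 + 4617 = -33391$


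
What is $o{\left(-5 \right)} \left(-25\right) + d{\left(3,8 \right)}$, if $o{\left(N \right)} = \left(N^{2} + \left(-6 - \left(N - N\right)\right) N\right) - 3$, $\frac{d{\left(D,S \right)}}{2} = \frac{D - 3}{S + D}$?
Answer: $-1300$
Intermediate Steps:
$d{\left(D,S \right)} = \frac{2 \left(-3 + D\right)}{D + S}$ ($d{\left(D,S \right)} = 2 \frac{D - 3}{S + D} = 2 \frac{-3 + D}{D + S} = \frac{2 \left(-3 + D\right)}{D + S}$)
$o{\left(N \right)} = -3 + N^{2} - 6 N$ ($o{\left(N \right)} = \left(N^{2} + \left(-6 - 0\right) N\right) - 3 = \left(N^{2} + \left(-6 + 0\right) N\right) - 3 = \left(N^{2} - 6 N\right) - 3 = -3 + N^{2} - 6 N$)
$o{\left(-5 \right)} \left(-25\right) + d{\left(3,8 \right)} = \left(-3 + \left(-5\right)^{2} - -30\right) \left(-25\right) + \frac{2 \left(-3 + 3\right)}{3 + 8} = \left(-3 + 25 + 30\right) \left(-25\right) + 2 \cdot \frac{1}{11} \cdot 0 = 52 \left(-25\right) + 2 \cdot \frac{1}{11} \cdot 0 = -1300 + 0 = -1300$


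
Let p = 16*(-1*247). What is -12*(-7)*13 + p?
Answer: -2860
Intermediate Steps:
p = -3952 (p = 16*(-247) = -3952)
-12*(-7)*13 + p = -12*(-7)*13 - 3952 = 84*13 - 3952 = 1092 - 3952 = -2860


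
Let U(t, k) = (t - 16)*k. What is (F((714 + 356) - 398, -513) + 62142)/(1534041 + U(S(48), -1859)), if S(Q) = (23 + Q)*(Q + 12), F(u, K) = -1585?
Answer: -60557/6355555 ≈ -0.0095282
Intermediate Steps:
S(Q) = (12 + Q)*(23 + Q) (S(Q) = (23 + Q)*(12 + Q) = (12 + Q)*(23 + Q))
U(t, k) = k*(-16 + t) (U(t, k) = (-16 + t)*k = k*(-16 + t))
(F((714 + 356) - 398, -513) + 62142)/(1534041 + U(S(48), -1859)) = (-1585 + 62142)/(1534041 - 1859*(-16 + (276 + 48² + 35*48))) = 60557/(1534041 - 1859*(-16 + (276 + 2304 + 1680))) = 60557/(1534041 - 1859*(-16 + 4260)) = 60557/(1534041 - 1859*4244) = 60557/(1534041 - 7889596) = 60557/(-6355555) = 60557*(-1/6355555) = -60557/6355555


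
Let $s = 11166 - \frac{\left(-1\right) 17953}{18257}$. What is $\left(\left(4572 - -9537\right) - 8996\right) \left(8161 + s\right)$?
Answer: $\frac{1804229382096}{18257} \approx 9.8824 \cdot 10^{7}$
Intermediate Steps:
$s = \frac{203875615}{18257}$ ($s = 11166 - \left(-17953\right) \frac{1}{18257} = 11166 - - \frac{17953}{18257} = 11166 + \frac{17953}{18257} = \frac{203875615}{18257} \approx 11167.0$)
$\left(\left(4572 - -9537\right) - 8996\right) \left(8161 + s\right) = \left(\left(4572 - -9537\right) - 8996\right) \left(8161 + \frac{203875615}{18257}\right) = \left(\left(4572 + 9537\right) - 8996\right) \frac{352870992}{18257} = \left(14109 - 8996\right) \frac{352870992}{18257} = 5113 \cdot \frac{352870992}{18257} = \frac{1804229382096}{18257}$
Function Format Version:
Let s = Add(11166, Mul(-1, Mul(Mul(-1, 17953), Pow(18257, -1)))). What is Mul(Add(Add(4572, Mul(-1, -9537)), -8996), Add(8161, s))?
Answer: Rational(1804229382096, 18257) ≈ 9.8824e+7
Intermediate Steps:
s = Rational(203875615, 18257) (s = Add(11166, Mul(-1, Mul(-17953, Rational(1, 18257)))) = Add(11166, Mul(-1, Rational(-17953, 18257))) = Add(11166, Rational(17953, 18257)) = Rational(203875615, 18257) ≈ 11167.)
Mul(Add(Add(4572, Mul(-1, -9537)), -8996), Add(8161, s)) = Mul(Add(Add(4572, Mul(-1, -9537)), -8996), Add(8161, Rational(203875615, 18257))) = Mul(Add(Add(4572, 9537), -8996), Rational(352870992, 18257)) = Mul(Add(14109, -8996), Rational(352870992, 18257)) = Mul(5113, Rational(352870992, 18257)) = Rational(1804229382096, 18257)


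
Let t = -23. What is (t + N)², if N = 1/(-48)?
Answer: 1221025/2304 ≈ 529.96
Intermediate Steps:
N = -1/48 ≈ -0.020833
(t + N)² = (-23 - 1/48)² = (-1105/48)² = 1221025/2304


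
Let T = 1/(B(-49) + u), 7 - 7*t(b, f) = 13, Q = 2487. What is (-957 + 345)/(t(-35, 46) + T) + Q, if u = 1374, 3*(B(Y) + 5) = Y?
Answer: 509057/159 ≈ 3201.6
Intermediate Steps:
B(Y) = -5 + Y/3
t(b, f) = -6/7 (t(b, f) = 1 - ⅐*13 = 1 - 13/7 = -6/7)
T = 3/4058 (T = 1/((-5 + (⅓)*(-49)) + 1374) = 1/((-5 - 49/3) + 1374) = 1/(-64/3 + 1374) = 1/(4058/3) = 3/4058 ≈ 0.00073928)
(-957 + 345)/(t(-35, 46) + T) + Q = (-957 + 345)/(-6/7 + 3/4058) + 2487 = -612/(-24327/28406) + 2487 = -612*(-28406/24327) + 2487 = 113624/159 + 2487 = 509057/159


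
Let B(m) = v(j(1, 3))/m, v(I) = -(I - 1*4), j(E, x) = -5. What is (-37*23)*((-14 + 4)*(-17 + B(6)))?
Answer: -131905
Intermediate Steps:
v(I) = 4 - I (v(I) = -(I - 4) = -(-4 + I) = 4 - I)
B(m) = 9/m (B(m) = (4 - 1*(-5))/m = (4 + 5)/m = 9/m)
(-37*23)*((-14 + 4)*(-17 + B(6))) = (-37*23)*((-14 + 4)*(-17 + 9/6)) = -(-8510)*(-17 + 9*(⅙)) = -(-8510)*(-17 + 3/2) = -(-8510)*(-31)/2 = -851*155 = -131905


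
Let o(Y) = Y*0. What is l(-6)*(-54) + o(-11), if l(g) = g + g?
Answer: 648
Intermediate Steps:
l(g) = 2*g
o(Y) = 0
l(-6)*(-54) + o(-11) = (2*(-6))*(-54) + 0 = -12*(-54) + 0 = 648 + 0 = 648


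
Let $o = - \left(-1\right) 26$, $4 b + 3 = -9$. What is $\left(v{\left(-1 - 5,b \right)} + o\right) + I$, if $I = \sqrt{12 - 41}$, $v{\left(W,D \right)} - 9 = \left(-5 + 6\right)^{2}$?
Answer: $36 + i \sqrt{29} \approx 36.0 + 5.3852 i$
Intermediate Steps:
$b = -3$ ($b = - \frac{3}{4} + \frac{1}{4} \left(-9\right) = - \frac{3}{4} - \frac{9}{4} = -3$)
$o = 26$ ($o = \left(-1\right) \left(-26\right) = 26$)
$v{\left(W,D \right)} = 10$ ($v{\left(W,D \right)} = 9 + \left(-5 + 6\right)^{2} = 9 + 1^{2} = 9 + 1 = 10$)
$I = i \sqrt{29}$ ($I = \sqrt{-29} = i \sqrt{29} \approx 5.3852 i$)
$\left(v{\left(-1 - 5,b \right)} + o\right) + I = \left(10 + 26\right) + i \sqrt{29} = 36 + i \sqrt{29}$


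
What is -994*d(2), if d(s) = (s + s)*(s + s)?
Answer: -15904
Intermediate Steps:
d(s) = 4*s² (d(s) = (2*s)*(2*s) = 4*s²)
-994*d(2) = -3976*2² = -3976*4 = -994*16 = -15904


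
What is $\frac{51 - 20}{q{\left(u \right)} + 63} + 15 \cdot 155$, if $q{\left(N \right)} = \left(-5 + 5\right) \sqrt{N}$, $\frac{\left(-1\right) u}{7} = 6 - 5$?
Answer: $\frac{146506}{63} \approx 2325.5$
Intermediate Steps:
$u = -7$ ($u = - 7 \left(6 - 5\right) = \left(-7\right) 1 = -7$)
$q{\left(N \right)} = 0$ ($q{\left(N \right)} = 0 \sqrt{N} = 0$)
$\frac{51 - 20}{q{\left(u \right)} + 63} + 15 \cdot 155 = \frac{51 - 20}{0 + 63} + 15 \cdot 155 = \frac{31}{63} + 2325 = \frac{146506}{63}$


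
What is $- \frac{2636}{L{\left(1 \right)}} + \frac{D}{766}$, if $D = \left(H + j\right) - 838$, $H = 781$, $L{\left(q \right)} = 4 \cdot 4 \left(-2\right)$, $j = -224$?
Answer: $\frac{251273}{3064} \approx 82.008$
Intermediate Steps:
$L{\left(q \right)} = -32$ ($L{\left(q \right)} = 16 \left(-2\right) = -32$)
$D = -281$ ($D = \left(781 - 224\right) - 838 = 557 - 838 = -281$)
$- \frac{2636}{L{\left(1 \right)}} + \frac{D}{766} = - \frac{2636}{-32} - \frac{281}{766} = \left(-2636\right) \left(- \frac{1}{32}\right) - \frac{281}{766} = \frac{659}{8} - \frac{281}{766} = \frac{251273}{3064}$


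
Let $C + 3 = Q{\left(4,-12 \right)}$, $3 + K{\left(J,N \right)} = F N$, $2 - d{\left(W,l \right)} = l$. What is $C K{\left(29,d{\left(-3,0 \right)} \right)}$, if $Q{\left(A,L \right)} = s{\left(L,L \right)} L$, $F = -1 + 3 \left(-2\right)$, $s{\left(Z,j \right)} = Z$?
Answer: $-2397$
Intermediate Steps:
$d{\left(W,l \right)} = 2 - l$
$F = -7$ ($F = -1 - 6 = -7$)
$Q{\left(A,L \right)} = L^{2}$ ($Q{\left(A,L \right)} = L L = L^{2}$)
$K{\left(J,N \right)} = -3 - 7 N$
$C = 141$ ($C = -3 + \left(-12\right)^{2} = -3 + 144 = 141$)
$C K{\left(29,d{\left(-3,0 \right)} \right)} = 141 \left(-3 - 7 \left(2 - 0\right)\right) = 141 \left(-3 - 7 \left(2 + 0\right)\right) = 141 \left(-3 - 14\right) = 141 \left(-17\right) = -2397$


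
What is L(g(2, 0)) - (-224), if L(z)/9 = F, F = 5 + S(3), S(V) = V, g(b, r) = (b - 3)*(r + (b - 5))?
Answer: 296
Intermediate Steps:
g(b, r) = (-3 + b)*(-5 + b + r) (g(b, r) = (-3 + b)*(r + (-5 + b)) = (-3 + b)*(-5 + b + r))
F = 8 (F = 5 + 3 = 8)
L(z) = 72 (L(z) = 9*8 = 72)
L(g(2, 0)) - (-224) = 72 - (-224) = 72 - 32*(-7) = 72 + 224 = 296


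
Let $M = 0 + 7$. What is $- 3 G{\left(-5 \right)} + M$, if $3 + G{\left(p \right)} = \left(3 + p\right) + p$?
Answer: $37$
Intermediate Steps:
$M = 7$
$G{\left(p \right)} = 2 p$ ($G{\left(p \right)} = -3 + \left(\left(3 + p\right) + p\right) = -3 + \left(3 + 2 p\right) = 2 p$)
$- 3 G{\left(-5 \right)} + M = - 3 \cdot 2 \left(-5\right) + 7 = \left(-3\right) \left(-10\right) + 7 = 30 + 7 = 37$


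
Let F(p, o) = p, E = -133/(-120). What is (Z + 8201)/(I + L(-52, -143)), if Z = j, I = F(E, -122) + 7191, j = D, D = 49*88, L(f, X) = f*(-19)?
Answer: 1501560/981613 ≈ 1.5297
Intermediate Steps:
E = 133/120 (E = -133*(-1/120) = 133/120 ≈ 1.1083)
L(f, X) = -19*f
D = 4312
j = 4312
I = 863053/120 (I = 133/120 + 7191 = 863053/120 ≈ 7192.1)
Z = 4312
(Z + 8201)/(I + L(-52, -143)) = (4312 + 8201)/(863053/120 - 19*(-52)) = 12513/(863053/120 + 988) = 12513/(981613/120) = 12513*(120/981613) = 1501560/981613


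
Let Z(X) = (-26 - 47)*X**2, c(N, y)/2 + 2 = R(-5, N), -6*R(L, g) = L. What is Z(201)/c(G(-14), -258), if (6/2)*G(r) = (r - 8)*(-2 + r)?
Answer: 8847819/7 ≈ 1.2640e+6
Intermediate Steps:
R(L, g) = -L/6
G(r) = (-8 + r)*(-2 + r)/3 (G(r) = ((r - 8)*(-2 + r))/3 = ((-8 + r)*(-2 + r))/3 = (-8 + r)*(-2 + r)/3)
c(N, y) = -7/3 (c(N, y) = -4 + 2*(-1/6*(-5)) = -4 + 2*(5/6) = -4 + 5/3 = -7/3)
Z(X) = -73*X**2
Z(201)/c(G(-14), -258) = (-73*201**2)/(-7/3) = -73*40401*(-3/7) = -2949273*(-3/7) = 8847819/7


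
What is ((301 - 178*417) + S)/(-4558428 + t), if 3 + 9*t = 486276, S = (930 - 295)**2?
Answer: -987900/13513193 ≈ -0.073106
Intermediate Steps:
S = 403225 (S = 635**2 = 403225)
t = 162091/3 (t = -1/3 + (1/9)*486276 = -1/3 + 162092/3 = 162091/3 ≈ 54030.)
((301 - 178*417) + S)/(-4558428 + t) = ((301 - 178*417) + 403225)/(-4558428 + 162091/3) = ((301 - 74226) + 403225)/(-13513193/3) = (-73925 + 403225)*(-3/13513193) = 329300*(-3/13513193) = -987900/13513193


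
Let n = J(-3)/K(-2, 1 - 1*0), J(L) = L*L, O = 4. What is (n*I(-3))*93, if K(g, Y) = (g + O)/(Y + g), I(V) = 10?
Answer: -4185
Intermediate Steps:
K(g, Y) = (4 + g)/(Y + g) (K(g, Y) = (g + 4)/(Y + g) = (4 + g)/(Y + g))
J(L) = L**2
n = -9/2 (n = (-3)**2/(((4 - 2)/((1 - 1*0) - 2))) = 9/((2/((1 + 0) - 2))) = 9/((2/(1 - 2))) = 9/((2/(-1))) = 9/((-1*2)) = 9/(-2) = 9*(-1/2) = -9/2 ≈ -4.5000)
(n*I(-3))*93 = -9/2*10*93 = -45*93 = -4185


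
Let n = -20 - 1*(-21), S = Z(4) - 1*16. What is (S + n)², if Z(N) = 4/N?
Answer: 196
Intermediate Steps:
S = -15 (S = 4/4 - 1*16 = 4*(¼) - 16 = 1 - 16 = -15)
n = 1 (n = -20 + 21 = 1)
(S + n)² = (-15 + 1)² = (-14)² = 196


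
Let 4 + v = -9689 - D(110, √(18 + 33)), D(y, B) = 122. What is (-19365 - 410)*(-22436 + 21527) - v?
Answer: 17985290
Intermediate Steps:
v = -9815 (v = -4 + (-9689 - 1*122) = -4 + (-9689 - 122) = -4 - 9811 = -9815)
(-19365 - 410)*(-22436 + 21527) - v = (-19365 - 410)*(-22436 + 21527) - 1*(-9815) = -19775*(-909) + 9815 = 17975475 + 9815 = 17985290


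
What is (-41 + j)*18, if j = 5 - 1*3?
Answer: -702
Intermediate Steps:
j = 2 (j = 5 - 3 = 2)
(-41 + j)*18 = (-41 + 2)*18 = -39*18 = -702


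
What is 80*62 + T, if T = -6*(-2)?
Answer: 4972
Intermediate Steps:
T = 12
80*62 + T = 80*62 + 12 = 4960 + 12 = 4972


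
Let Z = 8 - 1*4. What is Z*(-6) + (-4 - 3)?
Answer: -31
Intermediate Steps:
Z = 4 (Z = 8 - 4 = 4)
Z*(-6) + (-4 - 3) = 4*(-6) + (-4 - 3) = -24 - 7 = -31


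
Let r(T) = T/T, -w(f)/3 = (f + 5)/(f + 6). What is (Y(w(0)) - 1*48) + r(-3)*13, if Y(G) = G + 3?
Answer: -69/2 ≈ -34.500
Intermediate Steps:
w(f) = -3*(5 + f)/(6 + f) (w(f) = -3*(f + 5)/(f + 6) = -3*(5 + f)/(6 + f))
Y(G) = 3 + G
r(T) = 1
(Y(w(0)) - 1*48) + r(-3)*13 = ((3 + 3*(-5 - 1*0)/(6 + 0)) - 1*48) + 1*13 = ((3 + 3*(-5 + 0)/6) - 48) + 13 = ((3 + 3*(⅙)*(-5)) - 48) + 13 = ((3 - 5/2) - 48) + 13 = (½ - 48) + 13 = -95/2 + 13 = -69/2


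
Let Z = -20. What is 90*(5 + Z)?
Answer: -1350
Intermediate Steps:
90*(5 + Z) = 90*(5 - 20) = 90*(-15) = -1350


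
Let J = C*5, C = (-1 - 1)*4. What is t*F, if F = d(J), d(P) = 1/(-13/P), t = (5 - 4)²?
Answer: 40/13 ≈ 3.0769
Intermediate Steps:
C = -8 (C = -2*4 = -8)
J = -40 (J = -8*5 = -40)
t = 1 (t = 1² = 1)
d(P) = -P/13
F = 40/13 (F = -1/13*(-40) = 40/13 ≈ 3.0769)
t*F = 1*(40/13) = 40/13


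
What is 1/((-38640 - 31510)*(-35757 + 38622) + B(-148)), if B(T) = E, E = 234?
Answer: -1/200979516 ≈ -4.9756e-9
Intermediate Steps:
B(T) = 234
1/((-38640 - 31510)*(-35757 + 38622) + B(-148)) = 1/((-38640 - 31510)*(-35757 + 38622) + 234) = 1/(-70150*2865 + 234) = 1/(-200979750 + 234) = 1/(-200979516) = -1/200979516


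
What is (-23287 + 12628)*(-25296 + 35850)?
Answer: -112495086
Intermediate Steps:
(-23287 + 12628)*(-25296 + 35850) = -10659*10554 = -112495086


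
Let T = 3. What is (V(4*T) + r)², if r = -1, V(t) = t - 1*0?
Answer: 121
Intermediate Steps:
V(t) = t (V(t) = t + 0 = t)
(V(4*T) + r)² = (4*3 - 1)² = (12 - 1)² = 11² = 121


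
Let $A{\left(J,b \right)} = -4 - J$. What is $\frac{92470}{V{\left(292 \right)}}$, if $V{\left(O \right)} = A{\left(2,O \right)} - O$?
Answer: $- \frac{46235}{149} \approx -310.3$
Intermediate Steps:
$V{\left(O \right)} = -6 - O$ ($V{\left(O \right)} = \left(-4 - 2\right) - O = -6 - O$)
$\frac{92470}{V{\left(292 \right)}} = \frac{92470}{-6 - 292} = \frac{92470}{-298} = 92470 \left(- \frac{1}{298}\right) = - \frac{46235}{149}$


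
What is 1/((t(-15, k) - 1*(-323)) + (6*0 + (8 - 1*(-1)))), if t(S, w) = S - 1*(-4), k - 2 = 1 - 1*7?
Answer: 1/321 ≈ 0.0031153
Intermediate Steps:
k = -4 (k = 2 + (1 - 1*7) = 2 + (1 - 7) = 2 - 6 = -4)
t(S, w) = 4 + S (t(S, w) = S + 4 = 4 + S)
1/((t(-15, k) - 1*(-323)) + (6*0 + (8 - 1*(-1)))) = 1/(((4 - 15) - 1*(-323)) + (6*0 + (8 - 1*(-1)))) = 1/((-11 + 323) + (0 + (8 + 1))) = 1/(312 + (0 + 9)) = 1/(312 + 9) = 1/321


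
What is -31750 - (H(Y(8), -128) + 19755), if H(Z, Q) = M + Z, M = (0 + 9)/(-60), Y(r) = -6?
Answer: -1029977/20 ≈ -51499.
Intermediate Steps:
M = -3/20 (M = 9*(-1/60) = -3/20 ≈ -0.15000)
H(Z, Q) = -3/20 + Z
-31750 - (H(Y(8), -128) + 19755) = -31750 - ((-3/20 - 6) + 19755) = -31750 - (-123/20 + 19755) = -31750 - 1*394977/20 = -31750 - 394977/20 = -1029977/20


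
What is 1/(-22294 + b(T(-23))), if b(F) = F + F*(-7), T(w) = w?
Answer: -1/22156 ≈ -4.5135e-5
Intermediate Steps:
b(F) = -6*F (b(F) = F - 7*F = -6*F)
1/(-22294 + b(T(-23))) = 1/(-22294 - 6*(-23)) = 1/(-22294 + 138) = 1/(-22156) = -1/22156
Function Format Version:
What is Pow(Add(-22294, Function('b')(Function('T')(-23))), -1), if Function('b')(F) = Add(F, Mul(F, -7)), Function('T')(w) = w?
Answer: Rational(-1, 22156) ≈ -4.5135e-5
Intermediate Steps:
Function('b')(F) = Mul(-6, F) (Function('b')(F) = Add(F, Mul(-7, F)) = Mul(-6, F))
Pow(Add(-22294, Function('b')(Function('T')(-23))), -1) = Pow(Add(-22294, Mul(-6, -23)), -1) = Pow(Add(-22294, 138), -1) = Pow(-22156, -1) = Rational(-1, 22156)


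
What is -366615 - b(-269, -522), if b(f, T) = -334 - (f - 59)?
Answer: -366609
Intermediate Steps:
b(f, T) = -275 - f (b(f, T) = -334 - (-59 + f) = -334 + (59 - f) = -275 - f)
-366615 - b(-269, -522) = -366615 - (-275 - 1*(-269)) = -366615 - (-275 + 269) = -366615 - 1*(-6) = -366615 + 6 = -366609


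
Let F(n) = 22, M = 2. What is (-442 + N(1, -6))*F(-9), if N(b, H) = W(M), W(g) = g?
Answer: -9680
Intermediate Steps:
N(b, H) = 2
(-442 + N(1, -6))*F(-9) = (-442 + 2)*22 = -440*22 = -9680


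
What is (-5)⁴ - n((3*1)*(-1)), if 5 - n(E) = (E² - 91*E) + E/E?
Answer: 903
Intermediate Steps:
n(E) = 4 - E² + 91*E (n(E) = 5 - ((E² - 91*E) + E/E) = 5 - ((E² - 91*E) + 1) = 5 - (1 + E² - 91*E) = 5 + (-1 - E² + 91*E) = 4 - E² + 91*E)
(-5)⁴ - n((3*1)*(-1)) = (-5)⁴ - (4 - ((3*1)*(-1))² + 91*((3*1)*(-1))) = 625 - (4 - (3*(-1))² + 91*(3*(-1))) = 625 - (4 - 1*(-3)² + 91*(-3)) = 625 - (4 - 1*9 - 273) = 625 - (4 - 9 - 273) = 625 - 1*(-278) = 625 + 278 = 903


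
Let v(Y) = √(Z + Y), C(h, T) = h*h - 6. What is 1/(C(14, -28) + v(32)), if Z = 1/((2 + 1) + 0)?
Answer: 570/108203 - √291/108203 ≈ 0.0051102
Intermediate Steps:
C(h, T) = -6 + h² (C(h, T) = h² - 6 = -6 + h²)
Z = ⅓ (Z = 1/(3 + 0) = 1/3 = ⅓ ≈ 0.33333)
v(Y) = √(⅓ + Y)
1/(C(14, -28) + v(32)) = 1/((-6 + 14²) + √(3 + 9*32)/3) = 1/((-6 + 196) + √(3 + 288)/3) = 1/(190 + √291/3)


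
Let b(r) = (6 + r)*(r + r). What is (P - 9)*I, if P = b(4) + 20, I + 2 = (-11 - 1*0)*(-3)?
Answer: 2821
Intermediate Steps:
I = 31 (I = -2 + (-11 - 1*0)*(-3) = -2 + (-11 + 0)*(-3) = -2 - 11*(-3) = -2 + 33 = 31)
b(r) = 2*r*(6 + r) (b(r) = (6 + r)*(2*r) = 2*r*(6 + r))
P = 100 (P = 2*4*(6 + 4) + 20 = 2*4*10 + 20 = 80 + 20 = 100)
(P - 9)*I = (100 - 9)*31 = 91*31 = 2821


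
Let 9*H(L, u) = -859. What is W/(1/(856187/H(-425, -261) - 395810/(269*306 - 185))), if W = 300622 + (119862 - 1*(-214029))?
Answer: -401773656915165161/70548811 ≈ -5.6950e+9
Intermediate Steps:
H(L, u) = -859/9 (H(L, u) = (⅑)*(-859) = -859/9)
W = 634513 (W = 300622 + (119862 + 214029) = 300622 + 333891 = 634513)
W/(1/(856187/H(-425, -261) - 395810/(269*306 - 185))) = 634513/(1/(856187/(-859/9) - 395810/(269*306 - 185))) = 634513/(1/(856187*(-9/859) - 395810/(82314 - 185))) = 634513/(1/(-7705683/859 - 395810/82129)) = 634513/(1/(-633200039897/70548811)) = 634513/(-70548811/633200039897) = 634513*(-633200039897/70548811) = -401773656915165161/70548811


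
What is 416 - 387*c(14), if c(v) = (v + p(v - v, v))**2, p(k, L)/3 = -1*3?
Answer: -9259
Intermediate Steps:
p(k, L) = -9 (p(k, L) = 3*(-1*3) = 3*(-3) = -9)
c(v) = (-9 + v)**2 (c(v) = (v - 9)**2 = (-9 + v)**2)
416 - 387*c(14) = 416 - 387*(-9 + 14)**2 = 416 - 387*5**2 = 416 - 387*25 = 416 - 9675 = -9259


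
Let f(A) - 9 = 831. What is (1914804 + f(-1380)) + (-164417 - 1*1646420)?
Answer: 104807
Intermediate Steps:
f(A) = 840 (f(A) = 9 + 831 = 840)
(1914804 + f(-1380)) + (-164417 - 1*1646420) = (1914804 + 840) + (-164417 - 1*1646420) = 1915644 + (-164417 - 1646420) = 1915644 - 1810837 = 104807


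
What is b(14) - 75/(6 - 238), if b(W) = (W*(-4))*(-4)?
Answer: 52043/232 ≈ 224.32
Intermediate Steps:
b(W) = 16*W (b(W) = -4*W*(-4) = 16*W)
b(14) - 75/(6 - 238) = 16*14 - 75/(6 - 238) = 224 - 75/(-232) = 224 - 75*(-1)/232 = 224 - 1*(-75/232) = 224 + 75/232 = 52043/232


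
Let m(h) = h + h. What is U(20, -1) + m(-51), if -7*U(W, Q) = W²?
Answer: -1114/7 ≈ -159.14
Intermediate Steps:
U(W, Q) = -W²/7
m(h) = 2*h
U(20, -1) + m(-51) = -⅐*20² + 2*(-51) = -⅐*400 - 102 = -400/7 - 102 = -1114/7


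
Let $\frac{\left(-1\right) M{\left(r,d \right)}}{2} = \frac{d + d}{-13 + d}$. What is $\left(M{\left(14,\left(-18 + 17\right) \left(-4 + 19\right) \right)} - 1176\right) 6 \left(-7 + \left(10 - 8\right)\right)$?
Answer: $\frac{247410}{7} \approx 35344.0$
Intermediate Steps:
$M{\left(r,d \right)} = - \frac{4 d}{-13 + d}$ ($M{\left(r,d \right)} = - 2 \frac{d + d}{-13 + d} = - 2 \frac{2 d}{-13 + d} = - \frac{4 d}{-13 + d}$)
$\left(M{\left(14,\left(-18 + 17\right) \left(-4 + 19\right) \right)} - 1176\right) 6 \left(-7 + \left(10 - 8\right)\right) = \left(- \frac{4 \left(-18 + 17\right) \left(-4 + 19\right)}{-13 + \left(-18 + 17\right) \left(-4 + 19\right)} - 1176\right) 6 \left(-7 + \left(10 - 8\right)\right) = \left(- \frac{4 \left(\left(-1\right) 15\right)}{-13 - 15} - 1176\right) 6 \left(-7 + \left(10 - 8\right)\right) = \left(\left(-4\right) \left(-15\right) \frac{1}{-13 - 15} - 1176\right) 6 \left(-7 + 2\right) = \left(\left(-4\right) \left(-15\right) \frac{1}{-28} - 1176\right) 6 \left(-5\right) = \left(\left(-4\right) \left(-15\right) \left(- \frac{1}{28}\right) - 1176\right) \left(-30\right) = \left(- \frac{15}{7} - 1176\right) \left(-30\right) = \left(- \frac{8247}{7}\right) \left(-30\right) = \frac{247410}{7}$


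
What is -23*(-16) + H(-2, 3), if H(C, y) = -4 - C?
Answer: 366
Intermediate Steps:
-23*(-16) + H(-2, 3) = -23*(-16) + (-4 - 1*(-2)) = 368 + (-4 + 2) = 368 - 2 = 366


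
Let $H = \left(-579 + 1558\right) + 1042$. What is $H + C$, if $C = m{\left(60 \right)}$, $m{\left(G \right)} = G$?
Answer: $2081$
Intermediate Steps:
$C = 60$
$H = 2021$ ($H = 979 + 1042 = 2021$)
$H + C = 2021 + 60 = 2081$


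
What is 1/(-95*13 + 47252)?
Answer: 1/46017 ≈ 2.1731e-5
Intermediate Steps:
1/(-95*13 + 47252) = 1/(-1235 + 47252) = 1/46017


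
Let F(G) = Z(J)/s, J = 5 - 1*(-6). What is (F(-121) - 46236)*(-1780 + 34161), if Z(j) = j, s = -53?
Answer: -79350255739/53 ≈ -1.4972e+9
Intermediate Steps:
J = 11 (J = 5 + 6 = 11)
F(G) = -11/53 (F(G) = 11/(-53) = 11*(-1/53) = -11/53)
(F(-121) - 46236)*(-1780 + 34161) = (-11/53 - 46236)*(-1780 + 34161) = -2450519/53*32381 = -79350255739/53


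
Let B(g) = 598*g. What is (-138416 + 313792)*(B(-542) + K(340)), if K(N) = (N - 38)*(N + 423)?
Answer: -16430977440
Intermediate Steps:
K(N) = (-38 + N)*(423 + N)
(-138416 + 313792)*(B(-542) + K(340)) = (-138416 + 313792)*(598*(-542) + (-16074 + 340² + 385*340)) = 175376*(-324116 + (-16074 + 115600 + 130900)) = 175376*(-324116 + 230426) = 175376*(-93690) = -16430977440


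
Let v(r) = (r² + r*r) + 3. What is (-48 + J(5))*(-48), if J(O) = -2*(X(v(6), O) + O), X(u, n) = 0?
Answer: 2784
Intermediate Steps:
v(r) = 3 + 2*r² (v(r) = (r² + r²) + 3 = 2*r² + 3 = 3 + 2*r²)
J(O) = -2*O (J(O) = -2*(0 + O) = -2*O)
(-48 + J(5))*(-48) = (-48 - 2*5)*(-48) = (-48 - 10)*(-48) = -58*(-48) = 2784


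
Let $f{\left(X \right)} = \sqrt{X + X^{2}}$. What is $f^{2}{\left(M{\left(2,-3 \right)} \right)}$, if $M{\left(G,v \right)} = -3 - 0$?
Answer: $6$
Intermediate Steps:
$M{\left(G,v \right)} = -3$ ($M{\left(G,v \right)} = -3 + 0 = -3$)
$f^{2}{\left(M{\left(2,-3 \right)} \right)} = \left(\sqrt{- 3 \left(1 - 3\right)}\right)^{2} = \left(\sqrt{\left(-3\right) \left(-2\right)}\right)^{2} = \left(\sqrt{6}\right)^{2} = 6$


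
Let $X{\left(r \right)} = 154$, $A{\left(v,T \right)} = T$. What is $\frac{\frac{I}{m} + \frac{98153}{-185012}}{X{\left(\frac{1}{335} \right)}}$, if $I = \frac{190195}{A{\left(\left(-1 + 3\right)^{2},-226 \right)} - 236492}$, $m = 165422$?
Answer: $- \frac{120110818369054}{34865443231079769} \approx -0.003445$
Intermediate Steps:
$I = - \frac{190195}{236718}$ ($I = \frac{190195}{-226 - 236492} = \frac{190195}{-236718} = 190195 \left(- \frac{1}{236718}\right) = - \frac{190195}{236718} \approx -0.80347$)
$\frac{\frac{I}{m} + \frac{98153}{-185012}}{X{\left(\frac{1}{335} \right)}} = \frac{- \frac{190195}{236718 \cdot 165422} + \frac{98153}{-185012}}{154} = \left(\left(- \frac{190195}{236718}\right) \frac{1}{165422} + 98153 \left(- \frac{1}{185012}\right)\right) \frac{1}{154} = \left(- \frac{190195}{39158364996} - \frac{98153}{185012}\right) \frac{1}{154} = \left(- \frac{240221636738108}{452797964039997}\right) \frac{1}{154} = - \frac{120110818369054}{34865443231079769}$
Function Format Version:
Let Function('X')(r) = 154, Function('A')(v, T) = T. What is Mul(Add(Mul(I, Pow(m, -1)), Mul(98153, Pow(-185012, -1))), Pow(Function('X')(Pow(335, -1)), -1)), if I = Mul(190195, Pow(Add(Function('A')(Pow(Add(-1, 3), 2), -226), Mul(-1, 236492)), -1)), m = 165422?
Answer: Rational(-120110818369054, 34865443231079769) ≈ -0.0034450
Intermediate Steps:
I = Rational(-190195, 236718) (I = Mul(190195, Pow(Add(-226, Mul(-1, 236492)), -1)) = Mul(190195, Pow(Add(-226, -236492), -1)) = Mul(190195, Pow(-236718, -1)) = Mul(190195, Rational(-1, 236718)) = Rational(-190195, 236718) ≈ -0.80347)
Mul(Add(Mul(I, Pow(m, -1)), Mul(98153, Pow(-185012, -1))), Pow(Function('X')(Pow(335, -1)), -1)) = Mul(Add(Mul(Rational(-190195, 236718), Pow(165422, -1)), Mul(98153, Pow(-185012, -1))), Pow(154, -1)) = Mul(Add(Mul(Rational(-190195, 236718), Rational(1, 165422)), Mul(98153, Rational(-1, 185012))), Rational(1, 154)) = Mul(Add(Rational(-190195, 39158364996), Rational(-98153, 185012)), Rational(1, 154)) = Mul(Rational(-240221636738108, 452797964039997), Rational(1, 154)) = Rational(-120110818369054, 34865443231079769)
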